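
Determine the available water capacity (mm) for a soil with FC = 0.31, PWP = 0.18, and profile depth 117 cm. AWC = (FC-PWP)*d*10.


AWC = (FC - PWP) * d * 10
AWC = (0.31 - 0.18) * 117 * 10
AWC = 0.1300 * 117 * 10

152.1000 mm


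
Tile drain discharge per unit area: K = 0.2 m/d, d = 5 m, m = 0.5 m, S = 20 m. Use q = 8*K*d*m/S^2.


q = 8*K*d*m/S^2
q = 8*0.2*5*0.5/20^2
q = 4.0000 / 400

0.0100 m/d


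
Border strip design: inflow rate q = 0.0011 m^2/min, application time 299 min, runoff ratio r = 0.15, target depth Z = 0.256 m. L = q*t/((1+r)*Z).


L = q*t/((1+r)*Z)
L = 0.0011*299/((1+0.15)*0.256)
L = 0.3289/0.2944

1.1172 m


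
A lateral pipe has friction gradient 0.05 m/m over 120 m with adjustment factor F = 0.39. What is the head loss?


hf = J * L * F = 0.05 * 120 * 0.39 = 2.3400 m

2.3400 m


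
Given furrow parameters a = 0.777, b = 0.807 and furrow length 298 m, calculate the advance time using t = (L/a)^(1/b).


t = (L/a)^(1/b)
t = (298/0.777)^(1/0.807)
t = 383.526384^(1/0.807)

1591.2152 min


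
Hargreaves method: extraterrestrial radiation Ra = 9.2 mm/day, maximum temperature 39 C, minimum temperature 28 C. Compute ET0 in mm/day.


Tmean = (Tmax + Tmin)/2 = (39 + 28)/2 = 33.5
ET0 = 0.0023 * 9.2 * (33.5 + 17.8) * sqrt(39 - 28)
ET0 = 0.0023 * 9.2 * 51.3 * 3.316625

3.6002 mm/day


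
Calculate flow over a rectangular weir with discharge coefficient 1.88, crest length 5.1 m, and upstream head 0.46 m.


Q = C * L * H^(3/2) = 1.88 * 5.1 * 0.46^1.5 = 1.88 * 5.1 * 0.311987

2.9913 m^3/s


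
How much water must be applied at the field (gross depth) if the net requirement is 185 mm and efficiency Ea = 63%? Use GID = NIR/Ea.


Ea = 63% = 0.63
GID = NIR / Ea = 185 / 0.63 = 293.6508 mm

293.6508 mm


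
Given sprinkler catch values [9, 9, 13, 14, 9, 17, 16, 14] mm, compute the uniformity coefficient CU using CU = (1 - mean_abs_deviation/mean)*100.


mean = 12.625000 mm
MAD = 2.718750 mm
CU = (1 - 2.718750/12.625000)*100

78.4653 %


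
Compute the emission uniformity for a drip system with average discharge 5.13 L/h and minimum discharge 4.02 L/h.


EU = (q_min/q_avg)*100 = (4.02/5.13)*100 = 78.3626%

78.3626 %


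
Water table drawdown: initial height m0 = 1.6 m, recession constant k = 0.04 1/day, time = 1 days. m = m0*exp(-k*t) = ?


m = m0 * exp(-k*t)
m = 1.6 * exp(-0.04 * 1)
m = 1.6 * exp(-0.0400)

1.5373 m


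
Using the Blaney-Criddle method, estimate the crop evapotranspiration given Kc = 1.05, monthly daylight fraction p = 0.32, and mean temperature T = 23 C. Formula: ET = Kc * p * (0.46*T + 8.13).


ET = Kc * p * (0.46*T + 8.13)
ET = 1.05 * 0.32 * (0.46*23 + 8.13)
ET = 1.05 * 0.32 * 18.7100

6.2866 mm/day


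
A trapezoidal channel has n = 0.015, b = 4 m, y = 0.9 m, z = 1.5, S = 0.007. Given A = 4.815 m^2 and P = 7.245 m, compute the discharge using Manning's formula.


R = A/P = 4.815/7.245 = 0.664596
Q = (1/0.015) * 4.815 * 0.664596^(2/3) * 0.007^0.5

20.4531 m^3/s


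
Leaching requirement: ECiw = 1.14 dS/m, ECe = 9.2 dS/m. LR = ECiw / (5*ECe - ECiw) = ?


LR = ECiw / (5*ECe - ECiw)
LR = 1.14 / (5*9.2 - 1.14)
LR = 1.14 / 44.8600

0.0254


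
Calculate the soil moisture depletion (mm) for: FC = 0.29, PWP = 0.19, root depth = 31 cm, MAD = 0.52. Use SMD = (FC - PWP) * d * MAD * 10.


SMD = (FC - PWP) * d * MAD * 10
SMD = (0.29 - 0.19) * 31 * 0.52 * 10
SMD = 0.1000 * 31 * 0.52 * 10

16.1200 mm


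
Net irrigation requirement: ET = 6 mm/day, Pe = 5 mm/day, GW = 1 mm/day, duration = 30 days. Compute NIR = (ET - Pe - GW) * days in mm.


Daily deficit = ET - Pe - GW = 6 - 5 - 1 = 0 mm/day
NIR = 0 * 30 = 0 mm

0 mm


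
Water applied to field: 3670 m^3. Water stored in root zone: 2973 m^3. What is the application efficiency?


Ea = V_root / V_field * 100 = 2973 / 3670 * 100 = 81.0082%

81.0082 %


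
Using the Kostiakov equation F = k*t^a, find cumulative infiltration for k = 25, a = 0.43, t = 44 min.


F = k * t^a = 25 * 44^0.43
F = 25 * 5.089612

127.2403 mm


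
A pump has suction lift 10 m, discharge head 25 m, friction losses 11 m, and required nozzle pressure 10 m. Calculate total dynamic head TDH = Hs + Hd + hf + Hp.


TDH = Hs + Hd + hf + Hp = 10 + 25 + 11 + 10 = 56

56 m


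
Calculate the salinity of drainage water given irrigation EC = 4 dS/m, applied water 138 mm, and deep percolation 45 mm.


EC_dw = EC_iw * D_iw / D_dw
EC_dw = 4 * 138 / 45
EC_dw = 552 / 45

12.2667 dS/m


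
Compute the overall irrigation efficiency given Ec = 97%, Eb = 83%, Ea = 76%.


Ec = 0.97, Eb = 0.83, Ea = 0.76
E = 0.97 * 0.83 * 0.76 * 100 = 61.1876%

61.1876 %


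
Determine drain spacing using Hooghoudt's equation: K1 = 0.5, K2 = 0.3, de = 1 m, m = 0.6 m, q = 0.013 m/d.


S^2 = 8*K2*de*m/q + 4*K1*m^2/q
S^2 = 8*0.3*1*0.6/0.013 + 4*0.5*0.6^2/0.013
S = sqrt(166.1538)

12.8901 m


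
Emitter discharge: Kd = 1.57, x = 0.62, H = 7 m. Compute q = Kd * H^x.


q = Kd * H^x = 1.57 * 7^0.62 = 1.57 * 3.341649

5.2464 L/h


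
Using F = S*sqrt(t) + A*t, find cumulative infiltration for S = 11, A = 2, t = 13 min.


F = S*sqrt(t) + A*t
F = 11*sqrt(13) + 2*13
F = 11*3.605551 + 26

65.6611 mm


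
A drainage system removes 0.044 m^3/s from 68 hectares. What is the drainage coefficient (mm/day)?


DC = Q * 86400 / (A * 10000) * 1000
DC = 0.044 * 86400 / (68 * 10000) * 1000
DC = 3801600.0000 / 680000

5.5906 mm/day


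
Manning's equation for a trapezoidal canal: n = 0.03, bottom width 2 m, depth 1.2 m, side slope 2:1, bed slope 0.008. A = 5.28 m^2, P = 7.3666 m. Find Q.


R = A/P = 5.28/7.3666 = 0.716749
Q = (1/0.03) * 5.28 * 0.716749^(2/3) * 0.008^0.5

12.6077 m^3/s


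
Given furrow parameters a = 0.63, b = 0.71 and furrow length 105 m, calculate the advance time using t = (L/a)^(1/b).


t = (L/a)^(1/b)
t = (105/0.63)^(1/0.71)
t = 166.666667^(1/0.71)

1346.9902 min


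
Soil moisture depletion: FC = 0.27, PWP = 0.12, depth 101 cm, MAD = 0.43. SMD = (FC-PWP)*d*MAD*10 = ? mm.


SMD = (FC - PWP) * d * MAD * 10
SMD = (0.27 - 0.12) * 101 * 0.43 * 10
SMD = 0.1500 * 101 * 0.43 * 10

65.1450 mm


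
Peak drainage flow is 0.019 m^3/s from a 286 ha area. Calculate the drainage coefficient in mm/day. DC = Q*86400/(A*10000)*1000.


DC = Q * 86400 / (A * 10000) * 1000
DC = 0.019 * 86400 / (286 * 10000) * 1000
DC = 1641600.0000 / 2860000

0.5740 mm/day


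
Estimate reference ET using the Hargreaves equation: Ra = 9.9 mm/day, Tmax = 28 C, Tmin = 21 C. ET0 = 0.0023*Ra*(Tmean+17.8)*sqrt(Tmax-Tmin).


Tmean = (Tmax + Tmin)/2 = (28 + 21)/2 = 24.5
ET0 = 0.0023 * 9.9 * (24.5 + 17.8) * sqrt(28 - 21)
ET0 = 0.0023 * 9.9 * 42.3 * 2.645751

2.5483 mm/day


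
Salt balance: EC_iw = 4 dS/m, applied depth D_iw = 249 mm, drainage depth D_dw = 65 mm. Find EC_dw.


EC_dw = EC_iw * D_iw / D_dw
EC_dw = 4 * 249 / 65
EC_dw = 996 / 65

15.3231 dS/m


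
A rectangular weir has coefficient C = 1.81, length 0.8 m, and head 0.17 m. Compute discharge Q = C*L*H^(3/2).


Q = C * L * H^(3/2) = 1.81 * 0.8 * 0.17^1.5 = 1.81 * 0.8 * 0.070093

0.1015 m^3/s


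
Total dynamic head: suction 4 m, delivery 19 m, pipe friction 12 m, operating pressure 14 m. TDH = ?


TDH = Hs + Hd + hf + Hp = 4 + 19 + 12 + 14 = 49

49 m


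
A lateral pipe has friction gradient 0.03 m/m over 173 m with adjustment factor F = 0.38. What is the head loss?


hf = J * L * F = 0.03 * 173 * 0.38 = 1.9722 m

1.9722 m


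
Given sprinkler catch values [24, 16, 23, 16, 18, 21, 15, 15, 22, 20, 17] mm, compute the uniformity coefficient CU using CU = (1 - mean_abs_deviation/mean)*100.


mean = 18.818182 mm
MAD = 2.892562 mm
CU = (1 - 2.892562/18.818182)*100

84.6289 %


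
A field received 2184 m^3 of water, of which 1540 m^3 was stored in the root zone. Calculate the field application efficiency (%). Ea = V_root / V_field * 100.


Ea = V_root / V_field * 100 = 1540 / 2184 * 100 = 70.5128%

70.5128 %


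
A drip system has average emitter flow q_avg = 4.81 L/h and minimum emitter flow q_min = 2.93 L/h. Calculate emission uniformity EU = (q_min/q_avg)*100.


EU = (q_min/q_avg)*100 = (2.93/4.81)*100 = 60.9148%

60.9148 %


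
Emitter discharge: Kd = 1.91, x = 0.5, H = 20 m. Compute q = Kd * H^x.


q = Kd * H^x = 1.91 * 20^0.5 = 1.91 * 4.472136

8.5418 L/h


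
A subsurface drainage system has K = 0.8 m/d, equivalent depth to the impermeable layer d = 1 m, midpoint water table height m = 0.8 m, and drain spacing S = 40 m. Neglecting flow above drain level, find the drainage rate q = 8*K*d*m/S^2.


q = 8*K*d*m/S^2
q = 8*0.8*1*0.8/40^2
q = 5.1200 / 1600

0.0032 m/d


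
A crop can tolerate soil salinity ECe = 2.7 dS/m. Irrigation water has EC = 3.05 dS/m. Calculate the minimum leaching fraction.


LR = ECiw / (5*ECe - ECiw)
LR = 3.05 / (5*2.7 - 3.05)
LR = 3.05 / 10.4500

0.2919


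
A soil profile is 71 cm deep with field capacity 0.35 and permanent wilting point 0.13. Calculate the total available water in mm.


AWC = (FC - PWP) * d * 10
AWC = (0.35 - 0.13) * 71 * 10
AWC = 0.2200 * 71 * 10

156.2000 mm


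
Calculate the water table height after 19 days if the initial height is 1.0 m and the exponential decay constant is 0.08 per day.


m = m0 * exp(-k*t)
m = 1.0 * exp(-0.08 * 19)
m = 1.0 * exp(-1.5200)

0.2187 m


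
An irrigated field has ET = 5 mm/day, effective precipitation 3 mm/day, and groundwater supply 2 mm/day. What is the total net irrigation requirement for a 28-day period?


Daily deficit = ET - Pe - GW = 5 - 3 - 2 = 0 mm/day
NIR = 0 * 28 = 0 mm

0 mm


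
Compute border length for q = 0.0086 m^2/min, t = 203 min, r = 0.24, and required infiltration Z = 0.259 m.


L = q*t/((1+r)*Z)
L = 0.0086*203/((1+0.24)*0.259)
L = 1.7458/0.32116

5.4359 m


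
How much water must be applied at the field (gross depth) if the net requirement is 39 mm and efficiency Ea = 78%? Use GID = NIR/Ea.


Ea = 78% = 0.78
GID = NIR / Ea = 39 / 0.78 = 50.0000 mm

50.0000 mm


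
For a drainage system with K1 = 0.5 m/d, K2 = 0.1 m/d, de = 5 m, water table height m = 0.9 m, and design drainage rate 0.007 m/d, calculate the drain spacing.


S^2 = 8*K2*de*m/q + 4*K1*m^2/q
S^2 = 8*0.1*5*0.9/0.007 + 4*0.5*0.9^2/0.007
S = sqrt(745.7143)

27.3078 m


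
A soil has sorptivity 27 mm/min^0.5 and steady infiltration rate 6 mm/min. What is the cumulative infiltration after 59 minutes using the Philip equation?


F = S*sqrt(t) + A*t
F = 27*sqrt(59) + 6*59
F = 27*7.681146 + 354

561.3909 mm


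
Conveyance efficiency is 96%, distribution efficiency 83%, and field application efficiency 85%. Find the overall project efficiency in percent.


Ec = 0.96, Eb = 0.83, Ea = 0.85
E = 0.96 * 0.83 * 0.85 * 100 = 67.7280%

67.7280 %


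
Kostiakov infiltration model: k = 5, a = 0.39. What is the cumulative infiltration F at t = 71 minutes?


F = k * t^a = 5 * 71^0.39
F = 5 * 5.272186

26.3609 mm


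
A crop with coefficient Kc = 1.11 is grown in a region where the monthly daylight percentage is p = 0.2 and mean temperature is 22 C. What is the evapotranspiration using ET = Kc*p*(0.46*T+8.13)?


ET = Kc * p * (0.46*T + 8.13)
ET = 1.11 * 0.2 * (0.46*22 + 8.13)
ET = 1.11 * 0.2 * 18.2500

4.0515 mm/day


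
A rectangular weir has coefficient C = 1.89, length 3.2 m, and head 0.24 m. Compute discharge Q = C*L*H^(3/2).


Q = C * L * H^(3/2) = 1.89 * 3.2 * 0.24^1.5 = 1.89 * 3.2 * 0.117576

0.7111 m^3/s


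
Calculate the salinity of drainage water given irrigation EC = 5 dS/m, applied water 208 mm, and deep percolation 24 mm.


EC_dw = EC_iw * D_iw / D_dw
EC_dw = 5 * 208 / 24
EC_dw = 1040 / 24

43.3333 dS/m


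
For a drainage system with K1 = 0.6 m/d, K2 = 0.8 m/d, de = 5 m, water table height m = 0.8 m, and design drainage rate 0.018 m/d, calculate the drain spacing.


S^2 = 8*K2*de*m/q + 4*K1*m^2/q
S^2 = 8*0.8*5*0.8/0.018 + 4*0.6*0.8^2/0.018
S = sqrt(1507.5556)

38.8273 m


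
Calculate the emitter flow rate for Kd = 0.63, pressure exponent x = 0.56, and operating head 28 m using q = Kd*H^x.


q = Kd * H^x = 0.63 * 28^0.56 = 0.63 * 6.462618

4.0714 L/h


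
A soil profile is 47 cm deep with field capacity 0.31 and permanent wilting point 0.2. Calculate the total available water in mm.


AWC = (FC - PWP) * d * 10
AWC = (0.31 - 0.2) * 47 * 10
AWC = 0.1100 * 47 * 10

51.7000 mm


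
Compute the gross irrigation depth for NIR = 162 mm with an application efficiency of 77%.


Ea = 77% = 0.77
GID = NIR / Ea = 162 / 0.77 = 210.3896 mm

210.3896 mm


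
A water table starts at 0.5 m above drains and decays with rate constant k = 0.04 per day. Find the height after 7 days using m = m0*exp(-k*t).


m = m0 * exp(-k*t)
m = 0.5 * exp(-0.04 * 7)
m = 0.5 * exp(-0.2800)

0.3779 m


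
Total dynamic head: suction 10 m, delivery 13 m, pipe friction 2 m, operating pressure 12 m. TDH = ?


TDH = Hs + Hd + hf + Hp = 10 + 13 + 2 + 12 = 37

37 m


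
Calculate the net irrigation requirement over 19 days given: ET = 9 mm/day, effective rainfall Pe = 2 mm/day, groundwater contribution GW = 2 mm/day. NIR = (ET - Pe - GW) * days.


Daily deficit = ET - Pe - GW = 9 - 2 - 2 = 5 mm/day
NIR = 5 * 19 = 95 mm

95.0000 mm


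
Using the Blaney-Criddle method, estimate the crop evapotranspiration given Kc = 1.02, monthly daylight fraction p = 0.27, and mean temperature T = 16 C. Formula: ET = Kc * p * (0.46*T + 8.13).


ET = Kc * p * (0.46*T + 8.13)
ET = 1.02 * 0.27 * (0.46*16 + 8.13)
ET = 1.02 * 0.27 * 15.4900

4.2659 mm/day


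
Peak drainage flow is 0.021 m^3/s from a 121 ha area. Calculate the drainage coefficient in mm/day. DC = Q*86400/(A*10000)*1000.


DC = Q * 86400 / (A * 10000) * 1000
DC = 0.021 * 86400 / (121 * 10000) * 1000
DC = 1814400.0000 / 1210000

1.4995 mm/day


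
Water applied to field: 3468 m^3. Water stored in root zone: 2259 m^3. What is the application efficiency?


Ea = V_root / V_field * 100 = 2259 / 3468 * 100 = 65.1384%

65.1384 %


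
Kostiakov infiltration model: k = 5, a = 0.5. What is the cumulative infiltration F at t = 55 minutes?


F = k * t^a = 5 * 55^0.5
F = 5 * 7.416198

37.0810 mm


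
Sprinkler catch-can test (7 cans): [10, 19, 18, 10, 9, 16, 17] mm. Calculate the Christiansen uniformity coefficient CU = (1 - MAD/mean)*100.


mean = 14.142857 mm
MAD = 3.836735 mm
CU = (1 - 3.836735/14.142857)*100

72.8716 %


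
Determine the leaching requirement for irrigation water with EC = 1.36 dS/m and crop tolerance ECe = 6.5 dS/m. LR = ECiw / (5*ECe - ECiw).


LR = ECiw / (5*ECe - ECiw)
LR = 1.36 / (5*6.5 - 1.36)
LR = 1.36 / 31.1400

0.0437


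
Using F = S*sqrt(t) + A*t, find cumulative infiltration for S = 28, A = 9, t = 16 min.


F = S*sqrt(t) + A*t
F = 28*sqrt(16) + 9*16
F = 28*4.000000 + 144

256.0000 mm


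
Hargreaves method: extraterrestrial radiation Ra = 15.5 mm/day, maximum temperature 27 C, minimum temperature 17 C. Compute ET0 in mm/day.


Tmean = (Tmax + Tmin)/2 = (27 + 17)/2 = 22.0
ET0 = 0.0023 * 15.5 * (22.0 + 17.8) * sqrt(27 - 17)
ET0 = 0.0023 * 15.5 * 39.8 * 3.162278

4.4869 mm/day


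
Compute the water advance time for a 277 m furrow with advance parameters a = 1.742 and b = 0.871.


t = (L/a)^(1/b)
t = (277/1.742)^(1/0.871)
t = 159.012629^(1/0.871)

336.8806 min


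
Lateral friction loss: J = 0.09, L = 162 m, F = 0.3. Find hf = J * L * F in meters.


hf = J * L * F = 0.09 * 162 * 0.3 = 4.3740 m

4.3740 m


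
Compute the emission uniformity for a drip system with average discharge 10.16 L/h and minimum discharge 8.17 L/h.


EU = (q_min/q_avg)*100 = (8.17/10.16)*100 = 80.4134%

80.4134 %


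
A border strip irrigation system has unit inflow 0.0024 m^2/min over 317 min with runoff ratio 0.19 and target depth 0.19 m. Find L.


L = q*t/((1+r)*Z)
L = 0.0024*317/((1+0.19)*0.19)
L = 0.7608/0.2261

3.3649 m


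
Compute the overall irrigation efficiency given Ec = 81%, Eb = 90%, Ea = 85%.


Ec = 0.81, Eb = 0.9, Ea = 0.85
E = 0.81 * 0.9 * 0.85 * 100 = 61.9650%

61.9650 %


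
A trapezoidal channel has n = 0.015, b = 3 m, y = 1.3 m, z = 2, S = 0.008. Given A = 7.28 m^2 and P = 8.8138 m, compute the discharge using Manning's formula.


R = A/P = 7.28/8.8138 = 0.825977
Q = (1/0.015) * 7.28 * 0.825977^(2/3) * 0.008^0.5

38.2147 m^3/s


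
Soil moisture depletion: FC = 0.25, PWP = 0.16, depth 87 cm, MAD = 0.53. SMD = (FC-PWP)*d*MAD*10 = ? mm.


SMD = (FC - PWP) * d * MAD * 10
SMD = (0.25 - 0.16) * 87 * 0.53 * 10
SMD = 0.0900 * 87 * 0.53 * 10

41.4990 mm


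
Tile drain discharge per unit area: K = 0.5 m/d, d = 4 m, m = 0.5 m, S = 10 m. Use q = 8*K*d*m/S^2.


q = 8*K*d*m/S^2
q = 8*0.5*4*0.5/10^2
q = 8.0000 / 100

0.0800 m/d


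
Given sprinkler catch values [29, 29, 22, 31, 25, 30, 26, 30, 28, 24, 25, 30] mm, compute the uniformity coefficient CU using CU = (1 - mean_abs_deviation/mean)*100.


mean = 27.416667 mm
MAD = 2.513889 mm
CU = (1 - 2.513889/27.416667)*100

90.8308 %


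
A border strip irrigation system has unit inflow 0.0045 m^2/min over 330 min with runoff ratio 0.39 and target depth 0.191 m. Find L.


L = q*t/((1+r)*Z)
L = 0.0045*330/((1+0.39)*0.191)
L = 1.485/0.26549

5.5934 m


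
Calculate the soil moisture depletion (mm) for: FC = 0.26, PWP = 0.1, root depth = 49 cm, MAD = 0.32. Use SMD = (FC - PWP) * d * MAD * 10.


SMD = (FC - PWP) * d * MAD * 10
SMD = (0.26 - 0.1) * 49 * 0.32 * 10
SMD = 0.1600 * 49 * 0.32 * 10

25.0880 mm


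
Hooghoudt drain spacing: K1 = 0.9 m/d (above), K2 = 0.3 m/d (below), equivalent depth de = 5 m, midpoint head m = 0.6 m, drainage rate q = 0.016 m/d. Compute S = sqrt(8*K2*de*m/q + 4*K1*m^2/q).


S^2 = 8*K2*de*m/q + 4*K1*m^2/q
S^2 = 8*0.3*5*0.6/0.016 + 4*0.9*0.6^2/0.016
S = sqrt(531.0000)

23.0434 m


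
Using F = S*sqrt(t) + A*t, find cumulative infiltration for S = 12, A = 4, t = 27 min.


F = S*sqrt(t) + A*t
F = 12*sqrt(27) + 4*27
F = 12*5.196152 + 108

170.3538 mm


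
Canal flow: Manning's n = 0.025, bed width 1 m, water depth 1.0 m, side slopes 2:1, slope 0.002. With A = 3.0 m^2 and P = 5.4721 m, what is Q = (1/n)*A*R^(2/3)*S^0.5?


R = A/P = 3.0/5.4721 = 0.548236
Q = (1/0.025) * 3.0 * 0.548236^(2/3) * 0.002^0.5

3.5948 m^3/s


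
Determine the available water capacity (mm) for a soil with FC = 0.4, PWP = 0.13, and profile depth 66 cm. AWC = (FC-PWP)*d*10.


AWC = (FC - PWP) * d * 10
AWC = (0.4 - 0.13) * 66 * 10
AWC = 0.2700 * 66 * 10

178.2000 mm


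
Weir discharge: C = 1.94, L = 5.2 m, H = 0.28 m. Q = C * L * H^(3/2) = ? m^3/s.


Q = C * L * H^(3/2) = 1.94 * 5.2 * 0.28^1.5 = 1.94 * 5.2 * 0.148162

1.4947 m^3/s


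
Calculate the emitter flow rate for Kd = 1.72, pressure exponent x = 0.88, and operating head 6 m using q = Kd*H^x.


q = Kd * H^x = 1.72 * 6^0.88 = 1.72 * 4.839195

8.3234 L/h


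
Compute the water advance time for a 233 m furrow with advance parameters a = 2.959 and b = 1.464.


t = (L/a)^(1/b)
t = (233/2.959)^(1/1.464)
t = 78.742819^(1/1.464)

19.7345 min


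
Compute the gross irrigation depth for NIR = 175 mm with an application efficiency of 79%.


Ea = 79% = 0.79
GID = NIR / Ea = 175 / 0.79 = 221.5190 mm

221.5190 mm


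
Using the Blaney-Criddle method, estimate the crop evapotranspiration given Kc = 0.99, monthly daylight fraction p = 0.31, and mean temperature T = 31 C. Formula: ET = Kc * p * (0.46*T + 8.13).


ET = Kc * p * (0.46*T + 8.13)
ET = 0.99 * 0.31 * (0.46*31 + 8.13)
ET = 0.99 * 0.31 * 22.3900

6.8715 mm/day


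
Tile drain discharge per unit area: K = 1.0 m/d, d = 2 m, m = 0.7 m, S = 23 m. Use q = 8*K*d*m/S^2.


q = 8*K*d*m/S^2
q = 8*1.0*2*0.7/23^2
q = 11.2000 / 529

0.0212 m/d


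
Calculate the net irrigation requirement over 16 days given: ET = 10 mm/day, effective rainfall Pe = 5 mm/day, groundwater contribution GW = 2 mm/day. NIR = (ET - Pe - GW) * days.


Daily deficit = ET - Pe - GW = 10 - 5 - 2 = 3 mm/day
NIR = 3 * 16 = 48 mm

48.0000 mm


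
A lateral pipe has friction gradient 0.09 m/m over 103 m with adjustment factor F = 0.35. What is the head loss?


hf = J * L * F = 0.09 * 103 * 0.35 = 3.2445 m

3.2445 m


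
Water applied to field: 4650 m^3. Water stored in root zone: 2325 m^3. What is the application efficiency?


Ea = V_root / V_field * 100 = 2325 / 4650 * 100 = 50.0000%

50.0000 %


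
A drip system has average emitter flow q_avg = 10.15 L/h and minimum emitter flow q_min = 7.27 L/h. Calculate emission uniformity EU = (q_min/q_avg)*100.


EU = (q_min/q_avg)*100 = (7.27/10.15)*100 = 71.6256%

71.6256 %


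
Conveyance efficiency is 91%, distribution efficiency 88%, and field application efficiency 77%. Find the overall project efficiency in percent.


Ec = 0.91, Eb = 0.88, Ea = 0.77
E = 0.91 * 0.88 * 0.77 * 100 = 61.6616%

61.6616 %


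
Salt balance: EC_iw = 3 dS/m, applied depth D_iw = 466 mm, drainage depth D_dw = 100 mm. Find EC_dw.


EC_dw = EC_iw * D_iw / D_dw
EC_dw = 3 * 466 / 100
EC_dw = 1398 / 100

13.9800 dS/m


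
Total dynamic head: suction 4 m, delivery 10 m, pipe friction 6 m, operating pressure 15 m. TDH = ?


TDH = Hs + Hd + hf + Hp = 4 + 10 + 6 + 15 = 35

35 m


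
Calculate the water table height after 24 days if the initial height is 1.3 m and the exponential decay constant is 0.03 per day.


m = m0 * exp(-k*t)
m = 1.3 * exp(-0.03 * 24)
m = 1.3 * exp(-0.7200)

0.6328 m


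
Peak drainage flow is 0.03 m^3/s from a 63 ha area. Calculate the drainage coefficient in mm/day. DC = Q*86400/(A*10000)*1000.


DC = Q * 86400 / (A * 10000) * 1000
DC = 0.03 * 86400 / (63 * 10000) * 1000
DC = 2592000.0000 / 630000

4.1143 mm/day


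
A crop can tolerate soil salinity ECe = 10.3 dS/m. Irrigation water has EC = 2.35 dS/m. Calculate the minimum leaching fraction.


LR = ECiw / (5*ECe - ECiw)
LR = 2.35 / (5*10.3 - 2.35)
LR = 2.35 / 49.1500

0.0478


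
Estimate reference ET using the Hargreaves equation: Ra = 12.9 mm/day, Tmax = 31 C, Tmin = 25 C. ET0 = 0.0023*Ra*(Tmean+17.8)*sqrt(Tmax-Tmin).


Tmean = (Tmax + Tmin)/2 = (31 + 25)/2 = 28.0
ET0 = 0.0023 * 12.9 * (28.0 + 17.8) * sqrt(31 - 25)
ET0 = 0.0023 * 12.9 * 45.8 * 2.449490

3.3286 mm/day


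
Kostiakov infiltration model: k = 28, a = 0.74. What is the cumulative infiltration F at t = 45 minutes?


F = k * t^a = 28 * 45^0.74
F = 28 * 16.725429

468.3120 mm


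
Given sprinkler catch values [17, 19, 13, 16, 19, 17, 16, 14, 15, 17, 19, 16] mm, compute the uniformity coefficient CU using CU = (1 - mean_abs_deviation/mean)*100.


mean = 16.500000 mm
MAD = 1.500000 mm
CU = (1 - 1.500000/16.500000)*100

90.9091 %


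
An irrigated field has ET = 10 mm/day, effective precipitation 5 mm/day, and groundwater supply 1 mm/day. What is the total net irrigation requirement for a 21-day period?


Daily deficit = ET - Pe - GW = 10 - 5 - 1 = 4 mm/day
NIR = 4 * 21 = 84 mm

84.0000 mm


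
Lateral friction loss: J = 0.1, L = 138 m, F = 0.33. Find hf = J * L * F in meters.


hf = J * L * F = 0.1 * 138 * 0.33 = 4.5540 m

4.5540 m


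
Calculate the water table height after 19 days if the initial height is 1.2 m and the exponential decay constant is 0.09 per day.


m = m0 * exp(-k*t)
m = 1.2 * exp(-0.09 * 19)
m = 1.2 * exp(-1.7100)

0.2170 m


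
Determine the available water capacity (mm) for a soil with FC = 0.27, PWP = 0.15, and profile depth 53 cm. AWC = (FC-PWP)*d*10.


AWC = (FC - PWP) * d * 10
AWC = (0.27 - 0.15) * 53 * 10
AWC = 0.1200 * 53 * 10

63.6000 mm


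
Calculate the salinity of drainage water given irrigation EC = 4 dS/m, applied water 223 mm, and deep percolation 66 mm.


EC_dw = EC_iw * D_iw / D_dw
EC_dw = 4 * 223 / 66
EC_dw = 892 / 66

13.5152 dS/m


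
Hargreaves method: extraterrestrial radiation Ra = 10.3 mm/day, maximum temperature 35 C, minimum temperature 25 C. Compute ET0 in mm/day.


Tmean = (Tmax + Tmin)/2 = (35 + 25)/2 = 30.0
ET0 = 0.0023 * 10.3 * (30.0 + 17.8) * sqrt(35 - 25)
ET0 = 0.0023 * 10.3 * 47.8 * 3.162278

3.5809 mm/day


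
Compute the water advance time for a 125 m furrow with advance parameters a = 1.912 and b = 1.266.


t = (L/a)^(1/b)
t = (125/1.912)^(1/1.266)
t = 65.376569^(1/1.266)

27.1633 min


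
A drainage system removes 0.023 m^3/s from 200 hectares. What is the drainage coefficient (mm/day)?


DC = Q * 86400 / (A * 10000) * 1000
DC = 0.023 * 86400 / (200 * 10000) * 1000
DC = 1987200.0000 / 2000000

0.9936 mm/day


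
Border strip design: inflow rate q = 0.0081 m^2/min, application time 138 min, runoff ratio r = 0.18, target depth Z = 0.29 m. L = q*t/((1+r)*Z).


L = q*t/((1+r)*Z)
L = 0.0081*138/((1+0.18)*0.29)
L = 1.1178/0.3422

3.2665 m


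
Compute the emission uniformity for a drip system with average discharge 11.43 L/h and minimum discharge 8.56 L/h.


EU = (q_min/q_avg)*100 = (8.56/11.43)*100 = 74.8906%

74.8906 %


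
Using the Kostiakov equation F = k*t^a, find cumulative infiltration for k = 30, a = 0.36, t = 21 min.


F = k * t^a = 30 * 21^0.36
F = 30 * 2.992257

89.7677 mm


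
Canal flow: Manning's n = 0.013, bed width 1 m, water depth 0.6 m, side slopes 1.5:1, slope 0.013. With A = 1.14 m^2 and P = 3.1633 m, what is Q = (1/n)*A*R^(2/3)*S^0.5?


R = A/P = 1.14/3.1633 = 0.360383
Q = (1/0.013) * 1.14 * 0.360383^(2/3) * 0.013^0.5

5.0634 m^3/s


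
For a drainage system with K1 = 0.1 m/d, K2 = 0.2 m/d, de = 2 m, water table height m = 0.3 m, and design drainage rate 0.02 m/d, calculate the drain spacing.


S^2 = 8*K2*de*m/q + 4*K1*m^2/q
S^2 = 8*0.2*2*0.3/0.02 + 4*0.1*0.3^2/0.02
S = sqrt(49.8000)

7.0569 m


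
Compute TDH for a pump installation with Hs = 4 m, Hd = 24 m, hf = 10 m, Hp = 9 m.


TDH = Hs + Hd + hf + Hp = 4 + 24 + 10 + 9 = 47

47 m


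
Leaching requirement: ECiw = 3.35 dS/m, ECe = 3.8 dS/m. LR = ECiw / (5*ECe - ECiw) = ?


LR = ECiw / (5*ECe - ECiw)
LR = 3.35 / (5*3.8 - 3.35)
LR = 3.35 / 15.6500

0.2141


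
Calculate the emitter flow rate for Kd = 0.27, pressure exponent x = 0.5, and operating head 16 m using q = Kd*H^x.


q = Kd * H^x = 0.27 * 16^0.5 = 0.27 * 4.000000

1.0800 L/h


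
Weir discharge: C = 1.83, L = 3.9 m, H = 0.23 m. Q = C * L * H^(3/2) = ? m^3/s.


Q = C * L * H^(3/2) = 1.83 * 3.9 * 0.23^1.5 = 1.83 * 3.9 * 0.110304

0.7872 m^3/s


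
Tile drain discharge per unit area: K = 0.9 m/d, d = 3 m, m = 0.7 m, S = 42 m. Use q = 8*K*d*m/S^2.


q = 8*K*d*m/S^2
q = 8*0.9*3*0.7/42^2
q = 15.1200 / 1764

0.0086 m/d


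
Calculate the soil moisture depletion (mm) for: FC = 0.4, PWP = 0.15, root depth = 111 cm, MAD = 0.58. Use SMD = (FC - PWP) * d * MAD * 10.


SMD = (FC - PWP) * d * MAD * 10
SMD = (0.4 - 0.15) * 111 * 0.58 * 10
SMD = 0.2500 * 111 * 0.58 * 10

160.9500 mm


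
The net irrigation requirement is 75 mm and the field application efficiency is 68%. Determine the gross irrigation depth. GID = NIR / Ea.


Ea = 68% = 0.68
GID = NIR / Ea = 75 / 0.68 = 110.2941 mm

110.2941 mm


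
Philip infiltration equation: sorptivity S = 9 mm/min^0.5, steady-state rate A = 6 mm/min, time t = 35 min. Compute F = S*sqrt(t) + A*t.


F = S*sqrt(t) + A*t
F = 9*sqrt(35) + 6*35
F = 9*5.916080 + 210

263.2447 mm


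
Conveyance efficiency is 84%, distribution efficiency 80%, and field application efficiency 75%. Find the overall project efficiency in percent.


Ec = 0.84, Eb = 0.8, Ea = 0.75
E = 0.84 * 0.8 * 0.75 * 100 = 50.4000%

50.4000 %


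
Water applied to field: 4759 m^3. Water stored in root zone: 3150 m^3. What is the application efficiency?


Ea = V_root / V_field * 100 = 3150 / 4759 * 100 = 66.1904%

66.1904 %


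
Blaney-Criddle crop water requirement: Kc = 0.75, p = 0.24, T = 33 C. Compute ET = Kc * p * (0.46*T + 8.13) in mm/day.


ET = Kc * p * (0.46*T + 8.13)
ET = 0.75 * 0.24 * (0.46*33 + 8.13)
ET = 0.75 * 0.24 * 23.3100

4.1958 mm/day


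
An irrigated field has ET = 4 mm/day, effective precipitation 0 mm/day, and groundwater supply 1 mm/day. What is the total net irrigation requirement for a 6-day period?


Daily deficit = ET - Pe - GW = 4 - 0 - 1 = 3 mm/day
NIR = 3 * 6 = 18 mm

18.0000 mm


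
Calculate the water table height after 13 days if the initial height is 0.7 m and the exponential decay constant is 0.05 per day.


m = m0 * exp(-k*t)
m = 0.7 * exp(-0.05 * 13)
m = 0.7 * exp(-0.6500)

0.3654 m


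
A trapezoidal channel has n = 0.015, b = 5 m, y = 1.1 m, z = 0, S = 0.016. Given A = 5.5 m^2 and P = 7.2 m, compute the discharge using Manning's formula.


R = A/P = 5.5/7.2 = 0.763889
Q = (1/0.015) * 5.5 * 0.763889^(2/3) * 0.016^0.5

38.7571 m^3/s


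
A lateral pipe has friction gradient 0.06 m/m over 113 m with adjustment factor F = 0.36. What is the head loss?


hf = J * L * F = 0.06 * 113 * 0.36 = 2.4408 m

2.4408 m


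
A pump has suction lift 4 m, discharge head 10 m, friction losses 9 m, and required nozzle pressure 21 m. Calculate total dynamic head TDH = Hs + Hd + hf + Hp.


TDH = Hs + Hd + hf + Hp = 4 + 10 + 9 + 21 = 44

44 m


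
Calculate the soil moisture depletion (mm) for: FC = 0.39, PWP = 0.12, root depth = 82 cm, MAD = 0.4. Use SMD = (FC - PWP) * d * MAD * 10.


SMD = (FC - PWP) * d * MAD * 10
SMD = (0.39 - 0.12) * 82 * 0.4 * 10
SMD = 0.2700 * 82 * 0.4 * 10

88.5600 mm


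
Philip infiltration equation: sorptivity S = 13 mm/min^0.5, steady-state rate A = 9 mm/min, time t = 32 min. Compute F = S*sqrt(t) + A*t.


F = S*sqrt(t) + A*t
F = 13*sqrt(32) + 9*32
F = 13*5.656854 + 288

361.5391 mm


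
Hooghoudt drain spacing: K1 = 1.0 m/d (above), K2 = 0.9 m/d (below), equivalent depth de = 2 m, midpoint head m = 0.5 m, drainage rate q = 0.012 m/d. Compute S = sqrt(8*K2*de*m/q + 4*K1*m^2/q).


S^2 = 8*K2*de*m/q + 4*K1*m^2/q
S^2 = 8*0.9*2*0.5/0.012 + 4*1.0*0.5^2/0.012
S = sqrt(683.3333)

26.1406 m


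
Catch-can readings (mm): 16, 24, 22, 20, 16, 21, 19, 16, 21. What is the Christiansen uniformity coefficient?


mean = 19.444444 mm
MAD = 2.395062 mm
CU = (1 - 2.395062/19.444444)*100

87.6825 %


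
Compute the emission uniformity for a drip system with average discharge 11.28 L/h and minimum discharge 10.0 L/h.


EU = (q_min/q_avg)*100 = (10.0/11.28)*100 = 88.6525%

88.6525 %


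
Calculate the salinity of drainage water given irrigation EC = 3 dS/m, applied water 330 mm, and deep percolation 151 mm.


EC_dw = EC_iw * D_iw / D_dw
EC_dw = 3 * 330 / 151
EC_dw = 990 / 151

6.5563 dS/m


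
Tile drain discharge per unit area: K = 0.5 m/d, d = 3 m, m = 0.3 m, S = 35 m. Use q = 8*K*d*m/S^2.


q = 8*K*d*m/S^2
q = 8*0.5*3*0.3/35^2
q = 3.6000 / 1225

0.0029 m/d


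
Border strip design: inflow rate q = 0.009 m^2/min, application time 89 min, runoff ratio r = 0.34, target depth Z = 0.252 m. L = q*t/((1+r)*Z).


L = q*t/((1+r)*Z)
L = 0.009*89/((1+0.34)*0.252)
L = 0.801/0.33768

2.3721 m


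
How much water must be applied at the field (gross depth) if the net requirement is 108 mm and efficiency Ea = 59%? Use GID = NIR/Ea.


Ea = 59% = 0.59
GID = NIR / Ea = 108 / 0.59 = 183.0508 mm

183.0508 mm


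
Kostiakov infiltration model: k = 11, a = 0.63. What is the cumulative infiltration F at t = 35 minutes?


F = k * t^a = 11 * 35^0.63
F = 11 * 9.392103

103.3131 mm


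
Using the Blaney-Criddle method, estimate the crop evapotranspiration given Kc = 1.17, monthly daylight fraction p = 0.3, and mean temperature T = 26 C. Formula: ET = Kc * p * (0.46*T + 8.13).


ET = Kc * p * (0.46*T + 8.13)
ET = 1.17 * 0.3 * (0.46*26 + 8.13)
ET = 1.17 * 0.3 * 20.0900

7.0516 mm/day


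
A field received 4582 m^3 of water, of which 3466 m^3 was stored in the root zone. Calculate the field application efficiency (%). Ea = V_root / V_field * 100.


Ea = V_root / V_field * 100 = 3466 / 4582 * 100 = 75.6438%

75.6438 %


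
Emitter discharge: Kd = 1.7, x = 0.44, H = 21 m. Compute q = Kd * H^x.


q = Kd * H^x = 1.7 * 21^0.44 = 1.7 * 3.817478

6.4897 L/h


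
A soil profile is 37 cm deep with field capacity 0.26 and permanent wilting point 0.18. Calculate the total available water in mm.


AWC = (FC - PWP) * d * 10
AWC = (0.26 - 0.18) * 37 * 10
AWC = 0.0800 * 37 * 10

29.6000 mm


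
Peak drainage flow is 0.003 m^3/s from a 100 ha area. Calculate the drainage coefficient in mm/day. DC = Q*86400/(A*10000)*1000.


DC = Q * 86400 / (A * 10000) * 1000
DC = 0.003 * 86400 / (100 * 10000) * 1000
DC = 259200.0000 / 1000000

0.2592 mm/day


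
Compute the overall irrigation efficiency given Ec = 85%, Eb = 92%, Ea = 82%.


Ec = 0.85, Eb = 0.92, Ea = 0.82
E = 0.85 * 0.92 * 0.82 * 100 = 64.1240%

64.1240 %


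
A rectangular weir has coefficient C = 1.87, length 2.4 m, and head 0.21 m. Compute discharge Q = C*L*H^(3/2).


Q = C * L * H^(3/2) = 1.87 * 2.4 * 0.21^1.5 = 1.87 * 2.4 * 0.096234

0.4319 m^3/s


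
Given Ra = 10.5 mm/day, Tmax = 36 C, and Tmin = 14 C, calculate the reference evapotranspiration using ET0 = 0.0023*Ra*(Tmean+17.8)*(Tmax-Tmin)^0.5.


Tmean = (Tmax + Tmin)/2 = (36 + 14)/2 = 25.0
ET0 = 0.0023 * 10.5 * (25.0 + 17.8) * sqrt(36 - 14)
ET0 = 0.0023 * 10.5 * 42.8 * 4.690416

4.8481 mm/day


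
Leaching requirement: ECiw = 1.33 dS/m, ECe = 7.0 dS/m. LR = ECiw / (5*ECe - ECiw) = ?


LR = ECiw / (5*ECe - ECiw)
LR = 1.33 / (5*7.0 - 1.33)
LR = 1.33 / 33.6700

0.0395


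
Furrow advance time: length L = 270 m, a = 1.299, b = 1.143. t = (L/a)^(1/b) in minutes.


t = (L/a)^(1/b)
t = (270/1.299)^(1/1.143)
t = 207.852194^(1/1.143)

106.6060 min


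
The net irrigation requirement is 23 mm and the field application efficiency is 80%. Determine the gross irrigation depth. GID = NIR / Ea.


Ea = 80% = 0.8
GID = NIR / Ea = 23 / 0.8 = 28.7500 mm

28.7500 mm


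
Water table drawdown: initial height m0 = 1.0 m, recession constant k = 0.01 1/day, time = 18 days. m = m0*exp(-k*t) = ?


m = m0 * exp(-k*t)
m = 1.0 * exp(-0.01 * 18)
m = 1.0 * exp(-0.1800)

0.8353 m


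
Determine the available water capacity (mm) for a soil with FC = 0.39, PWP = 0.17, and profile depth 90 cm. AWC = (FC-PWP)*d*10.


AWC = (FC - PWP) * d * 10
AWC = (0.39 - 0.17) * 90 * 10
AWC = 0.2200 * 90 * 10

198.0000 mm


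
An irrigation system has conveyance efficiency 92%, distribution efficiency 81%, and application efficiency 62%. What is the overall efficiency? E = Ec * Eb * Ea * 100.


Ec = 0.92, Eb = 0.81, Ea = 0.62
E = 0.92 * 0.81 * 0.62 * 100 = 46.2024%

46.2024 %


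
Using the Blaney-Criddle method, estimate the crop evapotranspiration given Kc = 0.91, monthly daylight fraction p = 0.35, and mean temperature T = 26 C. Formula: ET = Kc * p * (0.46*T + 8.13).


ET = Kc * p * (0.46*T + 8.13)
ET = 0.91 * 0.35 * (0.46*26 + 8.13)
ET = 0.91 * 0.35 * 20.0900

6.3987 mm/day


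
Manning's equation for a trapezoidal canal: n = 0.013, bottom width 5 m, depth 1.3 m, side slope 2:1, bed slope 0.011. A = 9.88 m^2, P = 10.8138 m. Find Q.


R = A/P = 9.88/10.8138 = 0.913647
Q = (1/0.013) * 9.88 * 0.913647^(2/3) * 0.011^0.5

75.0520 m^3/s


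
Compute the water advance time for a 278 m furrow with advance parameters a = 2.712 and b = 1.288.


t = (L/a)^(1/b)
t = (278/2.712)^(1/1.288)
t = 102.507375^(1/1.288)

36.4037 min


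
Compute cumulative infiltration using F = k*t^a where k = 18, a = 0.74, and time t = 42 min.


F = k * t^a = 18 * 42^0.74
F = 18 * 15.892948

286.0731 mm


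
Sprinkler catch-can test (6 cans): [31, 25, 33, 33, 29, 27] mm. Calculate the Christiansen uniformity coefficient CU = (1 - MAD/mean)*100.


mean = 29.666667 mm
MAD = 2.666667 mm
CU = (1 - 2.666667/29.666667)*100

91.0112 %


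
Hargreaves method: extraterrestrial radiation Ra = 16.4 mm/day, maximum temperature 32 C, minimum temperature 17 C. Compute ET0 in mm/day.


Tmean = (Tmax + Tmin)/2 = (32 + 17)/2 = 24.5
ET0 = 0.0023 * 16.4 * (24.5 + 17.8) * sqrt(32 - 17)
ET0 = 0.0023 * 16.4 * 42.3 * 3.872983

6.1796 mm/day


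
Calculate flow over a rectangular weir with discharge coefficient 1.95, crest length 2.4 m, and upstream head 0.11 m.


Q = C * L * H^(3/2) = 1.95 * 2.4 * 0.11^1.5 = 1.95 * 2.4 * 0.036483

0.1707 m^3/s


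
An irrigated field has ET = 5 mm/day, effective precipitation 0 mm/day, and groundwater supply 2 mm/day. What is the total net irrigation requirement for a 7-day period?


Daily deficit = ET - Pe - GW = 5 - 0 - 2 = 3 mm/day
NIR = 3 * 7 = 21 mm

21.0000 mm


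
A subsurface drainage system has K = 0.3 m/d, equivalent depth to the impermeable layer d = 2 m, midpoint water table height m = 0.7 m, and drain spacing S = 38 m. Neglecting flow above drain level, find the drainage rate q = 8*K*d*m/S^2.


q = 8*K*d*m/S^2
q = 8*0.3*2*0.7/38^2
q = 3.3600 / 1444

0.0023 m/d


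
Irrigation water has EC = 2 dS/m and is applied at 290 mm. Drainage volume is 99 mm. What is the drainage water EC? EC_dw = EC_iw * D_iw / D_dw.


EC_dw = EC_iw * D_iw / D_dw
EC_dw = 2 * 290 / 99
EC_dw = 580 / 99

5.8586 dS/m


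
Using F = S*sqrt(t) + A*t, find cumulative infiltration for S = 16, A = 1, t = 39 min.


F = S*sqrt(t) + A*t
F = 16*sqrt(39) + 1*39
F = 16*6.244998 + 39

138.9200 mm


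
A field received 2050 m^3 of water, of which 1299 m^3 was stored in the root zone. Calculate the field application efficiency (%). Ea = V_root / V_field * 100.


Ea = V_root / V_field * 100 = 1299 / 2050 * 100 = 63.3659%

63.3659 %


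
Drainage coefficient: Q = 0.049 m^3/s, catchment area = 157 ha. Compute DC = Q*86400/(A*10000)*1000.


DC = Q * 86400 / (A * 10000) * 1000
DC = 0.049 * 86400 / (157 * 10000) * 1000
DC = 4233600.0000 / 1570000

2.6966 mm/day


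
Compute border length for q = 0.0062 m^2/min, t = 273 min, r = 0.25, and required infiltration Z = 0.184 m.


L = q*t/((1+r)*Z)
L = 0.0062*273/((1+0.25)*0.184)
L = 1.6926/0.23

7.3591 m


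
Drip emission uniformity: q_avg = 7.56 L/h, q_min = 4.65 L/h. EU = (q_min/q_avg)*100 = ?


EU = (q_min/q_avg)*100 = (4.65/7.56)*100 = 61.5079%

61.5079 %


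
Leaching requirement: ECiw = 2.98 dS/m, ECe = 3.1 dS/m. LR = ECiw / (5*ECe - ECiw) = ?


LR = ECiw / (5*ECe - ECiw)
LR = 2.98 / (5*3.1 - 2.98)
LR = 2.98 / 12.5200

0.2380


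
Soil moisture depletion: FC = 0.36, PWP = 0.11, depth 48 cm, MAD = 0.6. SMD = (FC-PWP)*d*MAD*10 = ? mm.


SMD = (FC - PWP) * d * MAD * 10
SMD = (0.36 - 0.11) * 48 * 0.6 * 10
SMD = 0.2500 * 48 * 0.6 * 10

72.0000 mm


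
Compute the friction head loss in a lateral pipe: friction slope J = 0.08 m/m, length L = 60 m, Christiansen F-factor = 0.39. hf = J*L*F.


hf = J * L * F = 0.08 * 60 * 0.39 = 1.8720 m

1.8720 m


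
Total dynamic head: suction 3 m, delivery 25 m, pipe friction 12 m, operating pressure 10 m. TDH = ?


TDH = Hs + Hd + hf + Hp = 3 + 25 + 12 + 10 = 50

50 m


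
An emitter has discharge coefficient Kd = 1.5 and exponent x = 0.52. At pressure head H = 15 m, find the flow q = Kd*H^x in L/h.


q = Kd * H^x = 1.5 * 15^0.52 = 1.5 * 4.088533

6.1328 L/h


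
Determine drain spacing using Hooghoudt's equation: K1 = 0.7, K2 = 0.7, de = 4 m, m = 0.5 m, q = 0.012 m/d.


S^2 = 8*K2*de*m/q + 4*K1*m^2/q
S^2 = 8*0.7*4*0.5/0.012 + 4*0.7*0.5^2/0.012
S = sqrt(991.6667)

31.4907 m


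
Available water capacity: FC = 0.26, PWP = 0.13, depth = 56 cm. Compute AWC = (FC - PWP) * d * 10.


AWC = (FC - PWP) * d * 10
AWC = (0.26 - 0.13) * 56 * 10
AWC = 0.1300 * 56 * 10

72.8000 mm


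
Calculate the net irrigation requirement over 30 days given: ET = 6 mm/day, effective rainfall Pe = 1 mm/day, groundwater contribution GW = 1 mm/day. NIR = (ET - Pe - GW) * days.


Daily deficit = ET - Pe - GW = 6 - 1 - 1 = 4 mm/day
NIR = 4 * 30 = 120 mm

120.0000 mm


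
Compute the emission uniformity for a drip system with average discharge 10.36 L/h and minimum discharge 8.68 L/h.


EU = (q_min/q_avg)*100 = (8.68/10.36)*100 = 83.7838%

83.7838 %
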